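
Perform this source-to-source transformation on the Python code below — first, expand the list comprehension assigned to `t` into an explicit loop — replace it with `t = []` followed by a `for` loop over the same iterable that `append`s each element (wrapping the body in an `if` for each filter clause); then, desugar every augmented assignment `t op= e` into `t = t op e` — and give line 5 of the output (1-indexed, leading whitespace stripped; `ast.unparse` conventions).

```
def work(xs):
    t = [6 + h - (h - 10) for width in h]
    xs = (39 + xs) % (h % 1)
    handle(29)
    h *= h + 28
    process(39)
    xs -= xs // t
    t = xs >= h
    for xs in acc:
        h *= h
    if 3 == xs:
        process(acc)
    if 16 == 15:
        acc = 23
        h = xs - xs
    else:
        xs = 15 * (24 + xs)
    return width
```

Transformed code:
def work(xs):
    t = []
    for width in h:
        t.append(6 + h - (h - 10))
    xs = (39 + xs) % (h % 1)
    handle(29)
    h = h * (h + 28)
    process(39)
    xs = xs - xs // t
    t = xs >= h
    for xs in acc:
        h = h * h
    if 3 == xs:
        process(acc)
    if 16 == 15:
        acc = 23
        h = xs - xs
    else:
        xs = 15 * (24 + xs)
    return width

xs = (39 + xs) % (h % 1)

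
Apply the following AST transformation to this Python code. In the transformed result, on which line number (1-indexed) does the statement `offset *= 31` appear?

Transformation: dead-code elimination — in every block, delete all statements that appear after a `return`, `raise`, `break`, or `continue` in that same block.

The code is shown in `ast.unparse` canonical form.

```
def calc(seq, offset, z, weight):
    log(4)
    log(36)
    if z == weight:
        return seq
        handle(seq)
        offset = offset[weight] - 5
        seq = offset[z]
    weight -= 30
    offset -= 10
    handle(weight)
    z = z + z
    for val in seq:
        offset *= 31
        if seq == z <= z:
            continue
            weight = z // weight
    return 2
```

Transformed code:
def calc(seq, offset, z, weight):
    log(4)
    log(36)
    if z == weight:
        return seq
    weight -= 30
    offset -= 10
    handle(weight)
    z = z + z
    for val in seq:
        offset *= 31
        if seq == z <= z:
            continue
    return 2

11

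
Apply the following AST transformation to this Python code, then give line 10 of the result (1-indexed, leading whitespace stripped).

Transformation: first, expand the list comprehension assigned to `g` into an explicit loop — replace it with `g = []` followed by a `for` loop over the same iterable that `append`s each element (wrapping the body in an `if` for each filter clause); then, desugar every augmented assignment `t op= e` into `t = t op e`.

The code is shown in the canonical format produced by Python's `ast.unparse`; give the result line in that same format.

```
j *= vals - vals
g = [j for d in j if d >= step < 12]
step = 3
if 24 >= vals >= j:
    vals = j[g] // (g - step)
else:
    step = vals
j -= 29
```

step = vals

Transformed code:
j = j * (vals - vals)
g = []
for d in j:
    if d >= step < 12:
        g.append(j)
step = 3
if 24 >= vals >= j:
    vals = j[g] // (g - step)
else:
    step = vals
j = j - 29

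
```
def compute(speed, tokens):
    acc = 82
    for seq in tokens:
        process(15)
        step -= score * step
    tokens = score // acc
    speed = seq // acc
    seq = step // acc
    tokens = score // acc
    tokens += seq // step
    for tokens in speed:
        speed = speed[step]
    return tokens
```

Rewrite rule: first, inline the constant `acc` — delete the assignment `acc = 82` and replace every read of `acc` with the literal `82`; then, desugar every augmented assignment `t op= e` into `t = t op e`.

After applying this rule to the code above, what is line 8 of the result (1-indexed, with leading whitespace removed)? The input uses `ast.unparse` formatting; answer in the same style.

tokens = score // 82

Transformed code:
def compute(speed, tokens):
    for seq in tokens:
        process(15)
        step = step - score * step
    tokens = score // 82
    speed = seq // 82
    seq = step // 82
    tokens = score // 82
    tokens = tokens + seq // step
    for tokens in speed:
        speed = speed[step]
    return tokens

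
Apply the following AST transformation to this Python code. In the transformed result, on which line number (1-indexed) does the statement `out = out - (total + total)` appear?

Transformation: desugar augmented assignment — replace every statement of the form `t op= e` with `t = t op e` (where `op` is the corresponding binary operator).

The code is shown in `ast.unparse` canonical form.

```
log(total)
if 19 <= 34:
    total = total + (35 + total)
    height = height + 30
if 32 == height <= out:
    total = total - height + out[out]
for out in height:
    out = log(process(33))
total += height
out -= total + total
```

10

Transformed code:
log(total)
if 19 <= 34:
    total = total + (35 + total)
    height = height + 30
if 32 == height <= out:
    total = total - height + out[out]
for out in height:
    out = log(process(33))
total = total + height
out = out - (total + total)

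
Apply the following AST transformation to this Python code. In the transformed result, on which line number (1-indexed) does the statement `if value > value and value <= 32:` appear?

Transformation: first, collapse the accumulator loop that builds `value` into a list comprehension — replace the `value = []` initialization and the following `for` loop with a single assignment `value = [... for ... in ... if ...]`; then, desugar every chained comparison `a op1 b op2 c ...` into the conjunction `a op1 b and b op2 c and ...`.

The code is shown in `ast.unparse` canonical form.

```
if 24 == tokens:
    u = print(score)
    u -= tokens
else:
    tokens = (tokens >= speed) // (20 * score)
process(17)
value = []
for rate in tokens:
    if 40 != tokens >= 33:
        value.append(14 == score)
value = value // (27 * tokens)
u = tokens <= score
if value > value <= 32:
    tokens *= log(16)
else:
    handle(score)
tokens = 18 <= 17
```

Transformed code:
if 24 == tokens:
    u = print(score)
    u -= tokens
else:
    tokens = (tokens >= speed) // (20 * score)
process(17)
value = [14 == score for rate in tokens if 40 != tokens and tokens >= 33]
value = value // (27 * tokens)
u = tokens <= score
if value > value and value <= 32:
    tokens *= log(16)
else:
    handle(score)
tokens = 18 <= 17

10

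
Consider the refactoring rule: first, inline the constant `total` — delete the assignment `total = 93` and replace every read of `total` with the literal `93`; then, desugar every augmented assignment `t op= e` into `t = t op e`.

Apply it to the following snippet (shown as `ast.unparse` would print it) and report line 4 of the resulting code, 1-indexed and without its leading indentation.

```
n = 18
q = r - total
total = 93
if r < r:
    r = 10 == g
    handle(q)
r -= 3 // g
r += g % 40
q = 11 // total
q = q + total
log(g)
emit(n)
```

r = 10 == g

Transformed code:
n = 18
q = r - 93
if r < r:
    r = 10 == g
    handle(q)
r = r - 3 // g
r = r + g % 40
q = 11 // 93
q = q + 93
log(g)
emit(n)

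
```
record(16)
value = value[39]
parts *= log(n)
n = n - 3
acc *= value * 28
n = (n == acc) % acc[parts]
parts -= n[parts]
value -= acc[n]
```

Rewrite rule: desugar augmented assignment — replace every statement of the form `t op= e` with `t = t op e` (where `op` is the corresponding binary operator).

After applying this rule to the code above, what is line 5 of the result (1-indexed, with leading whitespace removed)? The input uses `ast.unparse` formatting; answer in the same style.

Transformed code:
record(16)
value = value[39]
parts = parts * log(n)
n = n - 3
acc = acc * (value * 28)
n = (n == acc) % acc[parts]
parts = parts - n[parts]
value = value - acc[n]

acc = acc * (value * 28)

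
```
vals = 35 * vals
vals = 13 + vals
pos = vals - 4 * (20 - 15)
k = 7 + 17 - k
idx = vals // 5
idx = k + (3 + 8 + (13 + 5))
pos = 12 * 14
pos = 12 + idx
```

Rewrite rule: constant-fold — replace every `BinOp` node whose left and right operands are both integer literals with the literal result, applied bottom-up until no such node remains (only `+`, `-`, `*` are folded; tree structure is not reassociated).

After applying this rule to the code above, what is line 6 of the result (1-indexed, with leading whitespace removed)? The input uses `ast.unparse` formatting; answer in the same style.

Transformed code:
vals = 35 * vals
vals = 13 + vals
pos = vals - 20
k = 24 - k
idx = vals // 5
idx = k + 29
pos = 168
pos = 12 + idx

idx = k + 29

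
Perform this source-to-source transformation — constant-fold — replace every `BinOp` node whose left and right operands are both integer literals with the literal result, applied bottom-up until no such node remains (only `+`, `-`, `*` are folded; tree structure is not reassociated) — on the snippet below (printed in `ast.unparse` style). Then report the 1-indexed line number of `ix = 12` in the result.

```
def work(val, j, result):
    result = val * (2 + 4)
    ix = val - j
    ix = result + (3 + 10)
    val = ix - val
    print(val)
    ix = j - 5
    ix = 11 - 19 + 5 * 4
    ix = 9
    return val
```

Transformed code:
def work(val, j, result):
    result = val * 6
    ix = val - j
    ix = result + 13
    val = ix - val
    print(val)
    ix = j - 5
    ix = 12
    ix = 9
    return val

8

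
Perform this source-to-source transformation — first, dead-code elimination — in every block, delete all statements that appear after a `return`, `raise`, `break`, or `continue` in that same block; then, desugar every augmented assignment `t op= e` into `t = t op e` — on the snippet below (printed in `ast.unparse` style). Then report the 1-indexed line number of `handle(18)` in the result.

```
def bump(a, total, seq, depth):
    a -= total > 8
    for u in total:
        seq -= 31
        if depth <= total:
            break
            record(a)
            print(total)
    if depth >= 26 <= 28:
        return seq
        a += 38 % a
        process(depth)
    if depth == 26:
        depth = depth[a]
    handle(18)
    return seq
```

Transformed code:
def bump(a, total, seq, depth):
    a = a - (total > 8)
    for u in total:
        seq = seq - 31
        if depth <= total:
            break
    if depth >= 26 <= 28:
        return seq
    if depth == 26:
        depth = depth[a]
    handle(18)
    return seq

11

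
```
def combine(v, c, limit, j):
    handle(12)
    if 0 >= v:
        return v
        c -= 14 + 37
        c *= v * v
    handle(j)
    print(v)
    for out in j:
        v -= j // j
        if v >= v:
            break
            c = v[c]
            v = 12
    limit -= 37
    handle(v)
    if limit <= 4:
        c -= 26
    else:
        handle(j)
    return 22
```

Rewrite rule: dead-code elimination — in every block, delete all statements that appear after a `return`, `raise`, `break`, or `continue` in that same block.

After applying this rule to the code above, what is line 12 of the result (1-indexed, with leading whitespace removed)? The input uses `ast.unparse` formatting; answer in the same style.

handle(v)

Transformed code:
def combine(v, c, limit, j):
    handle(12)
    if 0 >= v:
        return v
    handle(j)
    print(v)
    for out in j:
        v -= j // j
        if v >= v:
            break
    limit -= 37
    handle(v)
    if limit <= 4:
        c -= 26
    else:
        handle(j)
    return 22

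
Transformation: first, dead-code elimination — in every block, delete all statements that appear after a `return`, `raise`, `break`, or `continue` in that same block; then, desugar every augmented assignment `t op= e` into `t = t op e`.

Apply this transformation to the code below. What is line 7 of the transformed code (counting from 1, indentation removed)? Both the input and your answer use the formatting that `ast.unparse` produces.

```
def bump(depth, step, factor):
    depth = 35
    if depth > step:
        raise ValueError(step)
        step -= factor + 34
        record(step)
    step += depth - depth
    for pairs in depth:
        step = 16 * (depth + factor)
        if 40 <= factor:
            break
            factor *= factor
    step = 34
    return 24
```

step = 16 * (depth + factor)

Transformed code:
def bump(depth, step, factor):
    depth = 35
    if depth > step:
        raise ValueError(step)
    step = step + (depth - depth)
    for pairs in depth:
        step = 16 * (depth + factor)
        if 40 <= factor:
            break
    step = 34
    return 24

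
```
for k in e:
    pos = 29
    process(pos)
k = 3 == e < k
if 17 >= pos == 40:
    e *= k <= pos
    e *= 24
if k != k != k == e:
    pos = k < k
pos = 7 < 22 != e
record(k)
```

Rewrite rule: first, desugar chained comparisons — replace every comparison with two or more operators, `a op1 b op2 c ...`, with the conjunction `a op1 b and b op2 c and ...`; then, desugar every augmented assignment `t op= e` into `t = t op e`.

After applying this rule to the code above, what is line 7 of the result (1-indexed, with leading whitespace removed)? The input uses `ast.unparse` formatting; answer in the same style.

e = e * 24

Transformed code:
for k in e:
    pos = 29
    process(pos)
k = 3 == e and e < k
if 17 >= pos and pos == 40:
    e = e * (k <= pos)
    e = e * 24
if k != k and k != k and (k == e):
    pos = k < k
pos = 7 < 22 and 22 != e
record(k)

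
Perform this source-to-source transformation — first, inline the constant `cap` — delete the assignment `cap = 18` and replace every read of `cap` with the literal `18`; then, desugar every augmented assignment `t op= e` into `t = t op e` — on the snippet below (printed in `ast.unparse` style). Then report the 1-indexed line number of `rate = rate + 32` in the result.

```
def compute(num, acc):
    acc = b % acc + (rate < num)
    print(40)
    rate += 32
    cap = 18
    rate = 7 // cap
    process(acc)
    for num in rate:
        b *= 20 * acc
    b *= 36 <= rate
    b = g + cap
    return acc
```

4

Transformed code:
def compute(num, acc):
    acc = b % acc + (rate < num)
    print(40)
    rate = rate + 32
    rate = 7 // 18
    process(acc)
    for num in rate:
        b = b * (20 * acc)
    b = b * (36 <= rate)
    b = g + 18
    return acc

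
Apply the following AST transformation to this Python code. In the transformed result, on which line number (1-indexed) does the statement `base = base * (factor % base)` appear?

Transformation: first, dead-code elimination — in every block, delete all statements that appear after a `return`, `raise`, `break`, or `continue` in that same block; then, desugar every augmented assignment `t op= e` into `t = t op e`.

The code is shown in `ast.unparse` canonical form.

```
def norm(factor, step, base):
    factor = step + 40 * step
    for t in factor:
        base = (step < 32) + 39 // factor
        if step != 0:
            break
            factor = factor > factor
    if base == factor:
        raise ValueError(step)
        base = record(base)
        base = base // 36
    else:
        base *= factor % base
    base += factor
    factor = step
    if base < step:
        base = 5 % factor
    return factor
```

Transformed code:
def norm(factor, step, base):
    factor = step + 40 * step
    for t in factor:
        base = (step < 32) + 39 // factor
        if step != 0:
            break
    if base == factor:
        raise ValueError(step)
    else:
        base = base * (factor % base)
    base = base + factor
    factor = step
    if base < step:
        base = 5 % factor
    return factor

10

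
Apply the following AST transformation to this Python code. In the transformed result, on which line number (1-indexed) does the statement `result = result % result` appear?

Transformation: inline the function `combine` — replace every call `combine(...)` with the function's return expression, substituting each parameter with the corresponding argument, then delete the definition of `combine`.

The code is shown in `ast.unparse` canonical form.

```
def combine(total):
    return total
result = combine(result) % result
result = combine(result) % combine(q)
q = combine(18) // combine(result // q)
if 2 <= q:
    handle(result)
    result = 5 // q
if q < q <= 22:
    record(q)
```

1

Transformed code:
result = result % result
result = result % q
q = 18 // (result // q)
if 2 <= q:
    handle(result)
    result = 5 // q
if q < q <= 22:
    record(q)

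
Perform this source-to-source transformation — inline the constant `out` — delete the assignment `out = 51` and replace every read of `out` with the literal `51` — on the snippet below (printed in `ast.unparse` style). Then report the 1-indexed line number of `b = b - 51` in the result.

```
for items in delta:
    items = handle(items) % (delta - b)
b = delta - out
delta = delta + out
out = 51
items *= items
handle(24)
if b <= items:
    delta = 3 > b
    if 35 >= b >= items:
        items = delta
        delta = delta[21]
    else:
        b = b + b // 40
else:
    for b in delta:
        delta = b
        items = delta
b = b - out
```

18

Transformed code:
for items in delta:
    items = handle(items) % (delta - b)
b = delta - 51
delta = delta + 51
items *= items
handle(24)
if b <= items:
    delta = 3 > b
    if 35 >= b >= items:
        items = delta
        delta = delta[21]
    else:
        b = b + b // 40
else:
    for b in delta:
        delta = b
        items = delta
b = b - 51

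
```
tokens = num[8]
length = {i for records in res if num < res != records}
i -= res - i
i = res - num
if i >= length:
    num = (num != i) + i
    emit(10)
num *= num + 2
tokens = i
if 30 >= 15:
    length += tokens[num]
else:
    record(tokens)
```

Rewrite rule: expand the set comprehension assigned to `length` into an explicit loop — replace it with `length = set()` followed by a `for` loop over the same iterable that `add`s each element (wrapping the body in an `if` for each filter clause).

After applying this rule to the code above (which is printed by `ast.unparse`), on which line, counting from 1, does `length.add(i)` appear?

Transformed code:
tokens = num[8]
length = set()
for records in res:
    if num < res != records:
        length.add(i)
i -= res - i
i = res - num
if i >= length:
    num = (num != i) + i
    emit(10)
num *= num + 2
tokens = i
if 30 >= 15:
    length += tokens[num]
else:
    record(tokens)

5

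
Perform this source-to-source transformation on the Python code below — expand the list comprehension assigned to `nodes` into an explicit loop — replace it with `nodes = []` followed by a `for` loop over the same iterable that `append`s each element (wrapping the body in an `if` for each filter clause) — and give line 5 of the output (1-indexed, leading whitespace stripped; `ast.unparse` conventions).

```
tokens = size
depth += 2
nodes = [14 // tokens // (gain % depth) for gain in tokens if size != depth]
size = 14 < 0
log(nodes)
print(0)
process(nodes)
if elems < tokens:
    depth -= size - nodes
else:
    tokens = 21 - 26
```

if size != depth:

Transformed code:
tokens = size
depth += 2
nodes = []
for gain in tokens:
    if size != depth:
        nodes.append(14 // tokens // (gain % depth))
size = 14 < 0
log(nodes)
print(0)
process(nodes)
if elems < tokens:
    depth -= size - nodes
else:
    tokens = 21 - 26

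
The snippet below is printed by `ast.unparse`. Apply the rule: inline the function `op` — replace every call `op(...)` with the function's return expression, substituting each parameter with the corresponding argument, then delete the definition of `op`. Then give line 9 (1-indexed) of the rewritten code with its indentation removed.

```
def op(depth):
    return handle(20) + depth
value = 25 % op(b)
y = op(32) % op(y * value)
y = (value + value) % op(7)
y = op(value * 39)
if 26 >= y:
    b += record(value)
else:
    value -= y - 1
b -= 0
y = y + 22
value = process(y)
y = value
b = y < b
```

b -= 0

Transformed code:
value = 25 % (handle(20) + b)
y = (handle(20) + 32) % (handle(20) + y * value)
y = (value + value) % (handle(20) + 7)
y = handle(20) + value * 39
if 26 >= y:
    b += record(value)
else:
    value -= y - 1
b -= 0
y = y + 22
value = process(y)
y = value
b = y < b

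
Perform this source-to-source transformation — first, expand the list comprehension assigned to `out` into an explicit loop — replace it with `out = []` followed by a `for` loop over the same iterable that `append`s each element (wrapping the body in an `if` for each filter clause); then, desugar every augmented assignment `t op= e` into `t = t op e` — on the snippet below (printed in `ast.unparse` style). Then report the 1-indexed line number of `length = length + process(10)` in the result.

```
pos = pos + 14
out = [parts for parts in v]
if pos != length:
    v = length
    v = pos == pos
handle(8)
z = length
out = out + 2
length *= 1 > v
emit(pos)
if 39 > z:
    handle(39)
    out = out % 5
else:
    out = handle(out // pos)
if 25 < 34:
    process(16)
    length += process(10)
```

20

Transformed code:
pos = pos + 14
out = []
for parts in v:
    out.append(parts)
if pos != length:
    v = length
    v = pos == pos
handle(8)
z = length
out = out + 2
length = length * (1 > v)
emit(pos)
if 39 > z:
    handle(39)
    out = out % 5
else:
    out = handle(out // pos)
if 25 < 34:
    process(16)
    length = length + process(10)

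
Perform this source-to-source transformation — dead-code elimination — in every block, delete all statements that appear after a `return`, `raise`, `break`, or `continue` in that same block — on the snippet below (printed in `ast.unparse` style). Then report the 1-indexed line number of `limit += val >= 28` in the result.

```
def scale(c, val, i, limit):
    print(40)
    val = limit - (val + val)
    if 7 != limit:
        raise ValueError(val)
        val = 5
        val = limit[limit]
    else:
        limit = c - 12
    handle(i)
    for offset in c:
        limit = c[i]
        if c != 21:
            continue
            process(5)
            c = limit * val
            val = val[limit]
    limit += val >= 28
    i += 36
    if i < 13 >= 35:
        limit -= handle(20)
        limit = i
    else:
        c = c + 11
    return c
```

13

Transformed code:
def scale(c, val, i, limit):
    print(40)
    val = limit - (val + val)
    if 7 != limit:
        raise ValueError(val)
    else:
        limit = c - 12
    handle(i)
    for offset in c:
        limit = c[i]
        if c != 21:
            continue
    limit += val >= 28
    i += 36
    if i < 13 >= 35:
        limit -= handle(20)
        limit = i
    else:
        c = c + 11
    return c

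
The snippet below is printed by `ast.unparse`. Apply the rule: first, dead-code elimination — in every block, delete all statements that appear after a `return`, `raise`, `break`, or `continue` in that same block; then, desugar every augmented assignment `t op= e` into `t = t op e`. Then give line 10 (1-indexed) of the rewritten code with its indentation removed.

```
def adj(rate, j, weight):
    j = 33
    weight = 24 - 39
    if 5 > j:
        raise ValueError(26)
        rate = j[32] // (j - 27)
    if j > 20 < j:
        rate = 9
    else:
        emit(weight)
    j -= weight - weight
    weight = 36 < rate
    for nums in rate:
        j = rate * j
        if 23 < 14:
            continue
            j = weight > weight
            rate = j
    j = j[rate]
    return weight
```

Transformed code:
def adj(rate, j, weight):
    j = 33
    weight = 24 - 39
    if 5 > j:
        raise ValueError(26)
    if j > 20 < j:
        rate = 9
    else:
        emit(weight)
    j = j - (weight - weight)
    weight = 36 < rate
    for nums in rate:
        j = rate * j
        if 23 < 14:
            continue
    j = j[rate]
    return weight

j = j - (weight - weight)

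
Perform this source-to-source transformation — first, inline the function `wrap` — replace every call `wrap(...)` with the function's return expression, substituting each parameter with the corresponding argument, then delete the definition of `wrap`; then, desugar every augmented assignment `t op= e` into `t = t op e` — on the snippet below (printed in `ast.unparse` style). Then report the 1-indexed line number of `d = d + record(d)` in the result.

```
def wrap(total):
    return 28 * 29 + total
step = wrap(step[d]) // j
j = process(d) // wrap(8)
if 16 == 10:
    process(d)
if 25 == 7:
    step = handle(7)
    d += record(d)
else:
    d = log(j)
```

7

Transformed code:
step = (28 * 29 + step[d]) // j
j = process(d) // (28 * 29 + 8)
if 16 == 10:
    process(d)
if 25 == 7:
    step = handle(7)
    d = d + record(d)
else:
    d = log(j)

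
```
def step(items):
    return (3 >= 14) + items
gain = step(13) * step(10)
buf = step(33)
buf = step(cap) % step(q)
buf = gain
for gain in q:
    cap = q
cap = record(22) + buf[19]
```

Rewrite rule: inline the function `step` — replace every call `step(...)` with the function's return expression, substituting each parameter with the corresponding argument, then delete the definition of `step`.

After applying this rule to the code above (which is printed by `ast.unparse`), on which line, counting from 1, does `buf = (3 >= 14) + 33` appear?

2

Transformed code:
gain = ((3 >= 14) + 13) * ((3 >= 14) + 10)
buf = (3 >= 14) + 33
buf = ((3 >= 14) + cap) % ((3 >= 14) + q)
buf = gain
for gain in q:
    cap = q
cap = record(22) + buf[19]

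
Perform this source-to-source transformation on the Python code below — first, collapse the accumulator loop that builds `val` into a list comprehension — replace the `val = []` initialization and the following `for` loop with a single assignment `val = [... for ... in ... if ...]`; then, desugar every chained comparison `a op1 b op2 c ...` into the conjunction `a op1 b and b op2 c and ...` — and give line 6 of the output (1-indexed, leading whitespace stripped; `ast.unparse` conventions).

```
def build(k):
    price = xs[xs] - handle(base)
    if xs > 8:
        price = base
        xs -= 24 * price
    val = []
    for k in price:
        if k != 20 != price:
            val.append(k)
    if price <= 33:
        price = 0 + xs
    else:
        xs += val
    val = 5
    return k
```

Transformed code:
def build(k):
    price = xs[xs] - handle(base)
    if xs > 8:
        price = base
        xs -= 24 * price
    val = [k for k in price if k != 20 and 20 != price]
    if price <= 33:
        price = 0 + xs
    else:
        xs += val
    val = 5
    return k

val = [k for k in price if k != 20 and 20 != price]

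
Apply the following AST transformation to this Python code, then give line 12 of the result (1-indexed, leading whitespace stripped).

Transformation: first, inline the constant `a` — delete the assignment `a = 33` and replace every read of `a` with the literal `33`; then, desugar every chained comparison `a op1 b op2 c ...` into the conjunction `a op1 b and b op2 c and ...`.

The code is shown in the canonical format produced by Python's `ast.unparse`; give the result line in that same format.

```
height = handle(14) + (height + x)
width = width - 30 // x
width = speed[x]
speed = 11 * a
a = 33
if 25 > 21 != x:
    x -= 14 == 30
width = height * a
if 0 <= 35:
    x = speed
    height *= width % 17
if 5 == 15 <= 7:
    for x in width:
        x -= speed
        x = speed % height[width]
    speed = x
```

for x in width:

Transformed code:
height = handle(14) + (height + x)
width = width - 30 // x
width = speed[x]
speed = 11 * 33
if 25 > 21 and 21 != x:
    x -= 14 == 30
width = height * 33
if 0 <= 35:
    x = speed
    height *= width % 17
if 5 == 15 and 15 <= 7:
    for x in width:
        x -= speed
        x = speed % height[width]
    speed = x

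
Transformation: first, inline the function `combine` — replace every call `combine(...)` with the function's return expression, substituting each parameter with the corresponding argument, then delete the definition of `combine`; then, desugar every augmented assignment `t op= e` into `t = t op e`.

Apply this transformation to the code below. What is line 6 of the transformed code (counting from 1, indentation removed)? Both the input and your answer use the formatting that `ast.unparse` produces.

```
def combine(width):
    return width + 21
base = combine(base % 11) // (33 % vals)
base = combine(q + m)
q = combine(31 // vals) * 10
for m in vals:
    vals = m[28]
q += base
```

q = q + base

Transformed code:
base = (base % 11 + 21) // (33 % vals)
base = q + m + 21
q = (31 // vals + 21) * 10
for m in vals:
    vals = m[28]
q = q + base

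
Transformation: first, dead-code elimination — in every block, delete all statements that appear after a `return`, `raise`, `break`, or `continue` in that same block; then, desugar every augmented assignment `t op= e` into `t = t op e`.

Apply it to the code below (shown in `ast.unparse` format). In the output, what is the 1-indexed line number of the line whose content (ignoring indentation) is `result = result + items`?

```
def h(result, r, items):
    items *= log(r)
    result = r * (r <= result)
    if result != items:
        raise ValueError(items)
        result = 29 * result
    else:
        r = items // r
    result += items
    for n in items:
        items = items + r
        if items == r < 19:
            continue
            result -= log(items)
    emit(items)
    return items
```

8

Transformed code:
def h(result, r, items):
    items = items * log(r)
    result = r * (r <= result)
    if result != items:
        raise ValueError(items)
    else:
        r = items // r
    result = result + items
    for n in items:
        items = items + r
        if items == r < 19:
            continue
    emit(items)
    return items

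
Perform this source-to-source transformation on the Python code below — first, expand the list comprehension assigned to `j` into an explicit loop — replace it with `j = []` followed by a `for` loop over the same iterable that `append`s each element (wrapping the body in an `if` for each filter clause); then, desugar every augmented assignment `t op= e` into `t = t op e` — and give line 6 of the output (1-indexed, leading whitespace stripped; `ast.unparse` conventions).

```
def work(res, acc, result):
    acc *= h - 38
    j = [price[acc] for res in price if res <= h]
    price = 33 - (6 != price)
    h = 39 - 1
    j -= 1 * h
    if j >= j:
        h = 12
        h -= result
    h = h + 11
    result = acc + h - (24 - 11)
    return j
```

Transformed code:
def work(res, acc, result):
    acc = acc * (h - 38)
    j = []
    for res in price:
        if res <= h:
            j.append(price[acc])
    price = 33 - (6 != price)
    h = 39 - 1
    j = j - 1 * h
    if j >= j:
        h = 12
        h = h - result
    h = h + 11
    result = acc + h - (24 - 11)
    return j

j.append(price[acc])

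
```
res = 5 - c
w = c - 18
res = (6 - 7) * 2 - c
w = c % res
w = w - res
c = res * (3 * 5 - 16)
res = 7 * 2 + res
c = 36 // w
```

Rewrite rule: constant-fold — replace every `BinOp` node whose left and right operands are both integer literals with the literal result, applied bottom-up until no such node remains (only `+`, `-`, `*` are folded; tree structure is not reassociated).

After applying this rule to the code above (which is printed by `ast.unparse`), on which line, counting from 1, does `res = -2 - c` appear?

Transformed code:
res = 5 - c
w = c - 18
res = -2 - c
w = c % res
w = w - res
c = res * -1
res = 14 + res
c = 36 // w

3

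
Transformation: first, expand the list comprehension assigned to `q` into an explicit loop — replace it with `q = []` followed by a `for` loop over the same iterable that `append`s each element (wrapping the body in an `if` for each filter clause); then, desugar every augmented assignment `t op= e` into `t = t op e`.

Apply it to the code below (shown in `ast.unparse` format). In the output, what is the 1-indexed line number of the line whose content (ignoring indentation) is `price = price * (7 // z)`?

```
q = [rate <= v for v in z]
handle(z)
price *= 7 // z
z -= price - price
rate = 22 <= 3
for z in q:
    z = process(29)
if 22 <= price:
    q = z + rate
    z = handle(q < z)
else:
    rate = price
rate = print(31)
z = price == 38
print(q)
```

Transformed code:
q = []
for v in z:
    q.append(rate <= v)
handle(z)
price = price * (7 // z)
z = z - (price - price)
rate = 22 <= 3
for z in q:
    z = process(29)
if 22 <= price:
    q = z + rate
    z = handle(q < z)
else:
    rate = price
rate = print(31)
z = price == 38
print(q)

5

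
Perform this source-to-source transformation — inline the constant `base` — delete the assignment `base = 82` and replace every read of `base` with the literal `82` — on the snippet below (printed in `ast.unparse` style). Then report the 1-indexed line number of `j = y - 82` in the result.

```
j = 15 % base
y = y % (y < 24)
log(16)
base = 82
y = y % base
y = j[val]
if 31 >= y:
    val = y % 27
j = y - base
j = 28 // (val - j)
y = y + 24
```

Transformed code:
j = 15 % 82
y = y % (y < 24)
log(16)
y = y % 82
y = j[val]
if 31 >= y:
    val = y % 27
j = y - 82
j = 28 // (val - j)
y = y + 24

8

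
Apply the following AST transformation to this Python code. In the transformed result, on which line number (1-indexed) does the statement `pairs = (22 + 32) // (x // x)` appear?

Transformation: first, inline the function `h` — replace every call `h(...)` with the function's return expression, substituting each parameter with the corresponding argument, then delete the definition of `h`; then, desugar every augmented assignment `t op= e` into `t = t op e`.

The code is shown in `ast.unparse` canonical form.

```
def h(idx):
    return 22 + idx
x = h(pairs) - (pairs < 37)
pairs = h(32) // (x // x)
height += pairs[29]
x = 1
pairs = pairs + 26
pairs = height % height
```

Transformed code:
x = 22 + pairs - (pairs < 37)
pairs = (22 + 32) // (x // x)
height = height + pairs[29]
x = 1
pairs = pairs + 26
pairs = height % height

2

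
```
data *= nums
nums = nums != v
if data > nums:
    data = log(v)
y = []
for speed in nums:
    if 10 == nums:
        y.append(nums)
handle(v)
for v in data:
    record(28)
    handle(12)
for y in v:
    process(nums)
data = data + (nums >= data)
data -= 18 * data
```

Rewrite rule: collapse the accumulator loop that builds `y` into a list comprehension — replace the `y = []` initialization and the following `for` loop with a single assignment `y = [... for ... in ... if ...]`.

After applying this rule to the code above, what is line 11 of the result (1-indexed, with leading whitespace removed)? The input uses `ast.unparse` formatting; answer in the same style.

process(nums)

Transformed code:
data *= nums
nums = nums != v
if data > nums:
    data = log(v)
y = [nums for speed in nums if 10 == nums]
handle(v)
for v in data:
    record(28)
    handle(12)
for y in v:
    process(nums)
data = data + (nums >= data)
data -= 18 * data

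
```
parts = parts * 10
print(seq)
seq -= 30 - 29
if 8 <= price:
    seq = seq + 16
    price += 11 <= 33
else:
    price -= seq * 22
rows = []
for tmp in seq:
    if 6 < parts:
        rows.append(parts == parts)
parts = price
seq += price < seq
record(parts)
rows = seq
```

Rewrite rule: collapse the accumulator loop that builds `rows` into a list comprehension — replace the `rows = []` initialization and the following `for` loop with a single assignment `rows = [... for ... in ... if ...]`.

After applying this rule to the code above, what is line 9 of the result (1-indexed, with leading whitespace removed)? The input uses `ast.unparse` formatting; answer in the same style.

rows = [parts == parts for tmp in seq if 6 < parts]

Transformed code:
parts = parts * 10
print(seq)
seq -= 30 - 29
if 8 <= price:
    seq = seq + 16
    price += 11 <= 33
else:
    price -= seq * 22
rows = [parts == parts for tmp in seq if 6 < parts]
parts = price
seq += price < seq
record(parts)
rows = seq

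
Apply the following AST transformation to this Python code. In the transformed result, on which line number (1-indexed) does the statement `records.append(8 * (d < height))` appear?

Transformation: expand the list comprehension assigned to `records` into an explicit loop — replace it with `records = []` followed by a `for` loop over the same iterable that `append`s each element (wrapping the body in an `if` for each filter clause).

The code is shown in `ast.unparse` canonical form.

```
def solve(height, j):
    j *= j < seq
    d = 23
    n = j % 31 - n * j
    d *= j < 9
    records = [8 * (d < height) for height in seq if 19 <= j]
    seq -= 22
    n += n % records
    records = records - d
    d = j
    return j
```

Transformed code:
def solve(height, j):
    j *= j < seq
    d = 23
    n = j % 31 - n * j
    d *= j < 9
    records = []
    for height in seq:
        if 19 <= j:
            records.append(8 * (d < height))
    seq -= 22
    n += n % records
    records = records - d
    d = j
    return j

9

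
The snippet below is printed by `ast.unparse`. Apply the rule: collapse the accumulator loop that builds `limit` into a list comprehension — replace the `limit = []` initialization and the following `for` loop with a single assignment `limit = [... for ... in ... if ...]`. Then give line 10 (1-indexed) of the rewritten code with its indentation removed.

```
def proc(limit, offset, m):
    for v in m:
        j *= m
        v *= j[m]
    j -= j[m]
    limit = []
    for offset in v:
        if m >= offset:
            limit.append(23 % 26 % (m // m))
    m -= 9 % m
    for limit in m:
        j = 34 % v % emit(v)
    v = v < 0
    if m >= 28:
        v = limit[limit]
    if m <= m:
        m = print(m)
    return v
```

v = v < 0

Transformed code:
def proc(limit, offset, m):
    for v in m:
        j *= m
        v *= j[m]
    j -= j[m]
    limit = [23 % 26 % (m // m) for offset in v if m >= offset]
    m -= 9 % m
    for limit in m:
        j = 34 % v % emit(v)
    v = v < 0
    if m >= 28:
        v = limit[limit]
    if m <= m:
        m = print(m)
    return v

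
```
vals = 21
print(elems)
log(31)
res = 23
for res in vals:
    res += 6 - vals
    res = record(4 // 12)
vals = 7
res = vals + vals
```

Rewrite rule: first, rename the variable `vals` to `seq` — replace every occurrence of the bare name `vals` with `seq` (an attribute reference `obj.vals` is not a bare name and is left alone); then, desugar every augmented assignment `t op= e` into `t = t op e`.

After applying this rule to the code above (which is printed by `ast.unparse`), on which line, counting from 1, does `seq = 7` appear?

8

Transformed code:
seq = 21
print(elems)
log(31)
res = 23
for res in seq:
    res = res + (6 - seq)
    res = record(4 // 12)
seq = 7
res = seq + seq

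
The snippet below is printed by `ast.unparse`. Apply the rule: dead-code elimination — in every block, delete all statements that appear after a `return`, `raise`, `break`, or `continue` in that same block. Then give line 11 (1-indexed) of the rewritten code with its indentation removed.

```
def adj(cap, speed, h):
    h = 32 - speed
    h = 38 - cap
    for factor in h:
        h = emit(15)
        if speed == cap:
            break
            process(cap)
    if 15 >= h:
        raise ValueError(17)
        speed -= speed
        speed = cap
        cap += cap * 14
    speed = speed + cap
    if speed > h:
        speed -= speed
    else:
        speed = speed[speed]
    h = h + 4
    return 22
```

Transformed code:
def adj(cap, speed, h):
    h = 32 - speed
    h = 38 - cap
    for factor in h:
        h = emit(15)
        if speed == cap:
            break
    if 15 >= h:
        raise ValueError(17)
    speed = speed + cap
    if speed > h:
        speed -= speed
    else:
        speed = speed[speed]
    h = h + 4
    return 22

if speed > h:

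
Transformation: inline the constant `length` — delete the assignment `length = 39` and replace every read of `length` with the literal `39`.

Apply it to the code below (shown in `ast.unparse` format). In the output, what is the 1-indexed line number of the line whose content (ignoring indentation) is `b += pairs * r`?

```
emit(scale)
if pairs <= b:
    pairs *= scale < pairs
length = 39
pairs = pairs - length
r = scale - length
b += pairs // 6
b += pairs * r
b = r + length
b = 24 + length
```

7

Transformed code:
emit(scale)
if pairs <= b:
    pairs *= scale < pairs
pairs = pairs - 39
r = scale - 39
b += pairs // 6
b += pairs * r
b = r + 39
b = 24 + 39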